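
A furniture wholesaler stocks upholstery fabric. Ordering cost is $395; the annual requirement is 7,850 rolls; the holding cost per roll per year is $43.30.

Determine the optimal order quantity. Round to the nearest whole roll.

2DS/H = 2·7,850·395/43.3 = 143,221.71
EOQ = √143,221.71 ≈ 378.45

378 rolls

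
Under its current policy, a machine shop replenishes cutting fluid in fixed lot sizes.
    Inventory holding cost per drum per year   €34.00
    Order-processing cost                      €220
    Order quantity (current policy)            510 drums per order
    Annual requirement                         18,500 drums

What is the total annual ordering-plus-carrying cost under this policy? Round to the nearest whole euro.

Ordering: D/Q × S = 18,500/510 × €220 = €7,980.39
Holding:  Q/2 × H = 510/2 × €34 = €8,670.00
Total = €7,980.39 + €8,670.00 = €16,650.39

€16,650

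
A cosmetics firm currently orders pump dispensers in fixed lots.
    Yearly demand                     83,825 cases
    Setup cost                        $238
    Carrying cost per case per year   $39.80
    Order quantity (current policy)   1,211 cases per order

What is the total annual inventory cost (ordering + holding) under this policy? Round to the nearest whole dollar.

Annual ordering cost = (D/Q)·S = (83,825/1,211) × 238 = $16,474.28
Annual holding cost  = (Q/2)·H = (1,211/2) × 39.8 = $24,098.90
Total = $16,474.28 + $24,098.90 = $40,573.18

$40,573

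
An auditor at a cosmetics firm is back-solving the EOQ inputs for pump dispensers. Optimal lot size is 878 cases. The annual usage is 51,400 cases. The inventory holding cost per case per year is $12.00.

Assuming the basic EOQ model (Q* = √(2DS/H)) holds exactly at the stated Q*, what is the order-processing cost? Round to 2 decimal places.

Since Q* = (2DS/H)^½, squaring gives Q*²·H = 2DS.
S = Q²H / (2D) = 878² × 12 / (2 × 51,400) = 89.9865

$89.99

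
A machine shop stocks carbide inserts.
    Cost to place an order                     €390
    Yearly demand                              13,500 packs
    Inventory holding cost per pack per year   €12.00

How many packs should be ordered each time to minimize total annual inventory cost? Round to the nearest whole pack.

937 packs

2DS/H = 2·13,500·390/12 = 877,500.00
EOQ = √877,500.00 ≈ 936.75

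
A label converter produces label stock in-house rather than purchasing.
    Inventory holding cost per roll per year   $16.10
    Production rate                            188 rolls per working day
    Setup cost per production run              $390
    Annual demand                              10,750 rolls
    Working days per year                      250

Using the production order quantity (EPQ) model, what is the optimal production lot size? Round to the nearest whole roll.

d = 10,750/250 = 43.0000 rolls/day;  effective holding cost H(1 − d/p) = 16.1·(1 − 43.0000/188) = 12.41755
Q* = √(2DS / H_eff) = √(2·10,750·390 / 12.41755) ≈ 821.74

822 rolls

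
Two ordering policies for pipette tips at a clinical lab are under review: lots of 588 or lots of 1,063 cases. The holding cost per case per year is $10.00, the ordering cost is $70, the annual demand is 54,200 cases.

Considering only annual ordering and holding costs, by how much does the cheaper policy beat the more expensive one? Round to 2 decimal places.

$508.24

Annual cost at Q: ordering D·S/Q plus holding Q·H/2.
TC(588) = (54,200/588)×70 + (588/2)×10 = $9,392.38
TC(1,063) = (54,200/1,063)×70 + (1,063/2)×10 = $8,884.14
Cheaper: Q = 1,063.  Difference = $508.24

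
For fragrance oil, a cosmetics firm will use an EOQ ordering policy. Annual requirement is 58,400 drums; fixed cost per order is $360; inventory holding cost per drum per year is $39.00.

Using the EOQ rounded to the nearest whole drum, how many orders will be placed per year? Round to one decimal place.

56.3 orders per year

Optimal lot size Q* = (2 × 58,400 × $360 / $39)^½ ≈ 1,038.34 → Q = 1,038
Orders per year = D/Q = 58,400 / 1,038 = 56.262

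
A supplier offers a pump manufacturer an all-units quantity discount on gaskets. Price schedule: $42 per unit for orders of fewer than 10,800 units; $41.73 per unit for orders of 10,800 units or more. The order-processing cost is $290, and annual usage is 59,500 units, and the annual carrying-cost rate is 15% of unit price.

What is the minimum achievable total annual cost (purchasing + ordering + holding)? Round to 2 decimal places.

H₁ = 15%×$42 = $6.3000;  H₂ = 15%×$41.73 = $6.2595
EOQ₁ = √(2×59,500×290/6.3000) = 2,340.47  (< 10,800, feasible at tier 1)
EOQ₂ = √(2×59,500×290/6.2595) = 2,348.02  (< 10,800 → use Q = 10,800 at tier-2 price)
TC(tier 1 (EOQ₁), Q≈2,340.5) = $2,513,744.93
TC(tier 2, Q≈10,800.0) = $2,518,333.99
Minimum at tier 1 (EOQ₁): $2,513,744.93

$2,513,744.93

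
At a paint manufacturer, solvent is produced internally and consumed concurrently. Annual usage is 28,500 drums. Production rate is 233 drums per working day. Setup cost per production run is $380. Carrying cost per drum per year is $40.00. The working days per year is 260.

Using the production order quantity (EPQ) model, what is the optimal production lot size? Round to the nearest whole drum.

d = 28,500/260 = 109.6154 drums/day;  effective holding cost H(1 − d/p) = 40·(1 − 109.6154/233) = 21.18191
Q* = √(2DS / H_eff) = √(2·28,500·380 / 21.18191) ≈ 1,011.22

1,011 drums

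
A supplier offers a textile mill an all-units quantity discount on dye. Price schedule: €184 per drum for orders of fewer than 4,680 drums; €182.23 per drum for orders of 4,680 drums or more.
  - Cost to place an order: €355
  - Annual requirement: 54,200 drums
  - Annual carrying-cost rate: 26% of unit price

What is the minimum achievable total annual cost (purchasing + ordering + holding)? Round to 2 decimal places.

H₁ = 26%×€184 = €47.8400;  H₂ = 26%×€182.23 = €47.3798
EOQ₁ = √(2×54,200×355/47.8400) = 896.88  (< 4,680, feasible at tier 1)
EOQ₂ = √(2×54,200×355/47.3798) = 901.22  (< 4,680 → use Q = 4,680 at tier-2 price)
TC(tier 1 (EOQ₁), Q≈896.9) = €10,015,706.63
TC(tier 2, Q≈4,680.0) = €9,991,846.06
Minimum at tier 2: €9,991,846.06

€9,991,846.06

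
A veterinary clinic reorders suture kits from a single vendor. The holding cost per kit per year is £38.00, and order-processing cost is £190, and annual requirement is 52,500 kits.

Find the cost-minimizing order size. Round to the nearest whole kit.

Q* = √(2·D·S / H) = √(2·52,500·190 / 38) = √525,000.0 ≈ 724.57

725 kits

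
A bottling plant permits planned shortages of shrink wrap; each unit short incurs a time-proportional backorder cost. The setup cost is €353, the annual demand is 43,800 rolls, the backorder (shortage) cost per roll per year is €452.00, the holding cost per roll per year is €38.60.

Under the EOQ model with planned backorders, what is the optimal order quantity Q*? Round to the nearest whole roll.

Q* = √(2DS/H) · √((H + b)/b)
   = √(2 × 43,800 × 353 / 38.6) · √((38.6 + 452) / 452)
   = 895.047 × 1.0418 ≈ 932.48

932 rolls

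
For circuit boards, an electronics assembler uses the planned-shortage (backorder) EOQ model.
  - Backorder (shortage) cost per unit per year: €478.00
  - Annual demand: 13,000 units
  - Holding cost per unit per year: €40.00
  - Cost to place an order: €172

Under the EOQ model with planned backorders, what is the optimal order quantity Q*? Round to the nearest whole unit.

348 units

Q* = √(2DS/H) · √((H + b)/b)
   = √(2 × 13,000 × 172 / 40) · √((40 + 478) / 478)
   = 334.365 × 1.0410 ≈ 348.07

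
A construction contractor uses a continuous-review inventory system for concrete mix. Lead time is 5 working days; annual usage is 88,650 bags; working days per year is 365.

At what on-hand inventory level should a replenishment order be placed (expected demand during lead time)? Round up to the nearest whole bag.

Daily demand d = 88,650 / 365 = 242.877 bags/day
Demand during lead time = 242.877 × 5 = 1,214.38
Reorder point = 1,214.38 → round up

1,215 bags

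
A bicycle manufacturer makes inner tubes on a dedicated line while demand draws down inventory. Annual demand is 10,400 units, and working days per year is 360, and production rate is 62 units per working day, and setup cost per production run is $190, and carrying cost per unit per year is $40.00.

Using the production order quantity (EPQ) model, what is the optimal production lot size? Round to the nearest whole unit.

430 units

Daily demand d = 10,400/360 = 28.889; p = 62; 1 − d/p = 0.53405
EPQ = √(2DS / (H(1 − d/p)))
    = √(2 × 10,400 × 190 / (40 × 0.53405)) ≈ 430.12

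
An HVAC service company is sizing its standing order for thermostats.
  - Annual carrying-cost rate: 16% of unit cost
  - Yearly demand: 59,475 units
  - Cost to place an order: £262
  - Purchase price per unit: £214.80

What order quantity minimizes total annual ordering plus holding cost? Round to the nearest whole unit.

952 units

Holding cost per unit per year: H = 16% × £214.8 = £34.3680
2DS/H = 2·59,475·262/34.368 = 906,799.93
EOQ = √906,799.93 ≈ 952.26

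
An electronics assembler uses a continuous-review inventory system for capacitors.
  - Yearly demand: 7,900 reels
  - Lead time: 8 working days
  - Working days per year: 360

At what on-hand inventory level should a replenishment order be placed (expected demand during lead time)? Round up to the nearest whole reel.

176 reels

Daily demand d = 7,900 / 360 = 21.944 reels/day
Demand during lead time = 21.944 × 8 = 175.56
Reorder point = 175.56 → round up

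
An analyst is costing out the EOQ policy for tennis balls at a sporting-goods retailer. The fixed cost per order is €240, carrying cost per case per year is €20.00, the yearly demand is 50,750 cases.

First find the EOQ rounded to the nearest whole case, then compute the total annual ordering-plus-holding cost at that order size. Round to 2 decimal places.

€22,072.61

Q* = √(2·D·S / H) = √(2·50,750·240 / 20) = √1,218,000.0 ≈ 1,103.63 → Q = 1,104 cases
Orders/yr = 50,750/1,104 = 45.969; ordering cost = 45.969 × €240 = €11,032.61
Average inventory = 1,104/2 = 552; holding cost = 552 × €20 = €11,040.00
Total = €11,032.61 + €11,040.00 = €22,072.61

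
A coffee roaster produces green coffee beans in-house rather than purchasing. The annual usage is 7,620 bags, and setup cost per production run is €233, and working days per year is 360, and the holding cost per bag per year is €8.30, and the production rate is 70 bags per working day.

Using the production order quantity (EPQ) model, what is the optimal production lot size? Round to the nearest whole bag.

Daily demand d = 7,620/360 = 21.167; p = 70; 1 − d/p = 0.69762
EPQ = √(2DS / (H(1 − d/p)))
    = √(2 × 7,620 × 233 / (8.3 × 0.69762)) ≈ 783.11

783 bags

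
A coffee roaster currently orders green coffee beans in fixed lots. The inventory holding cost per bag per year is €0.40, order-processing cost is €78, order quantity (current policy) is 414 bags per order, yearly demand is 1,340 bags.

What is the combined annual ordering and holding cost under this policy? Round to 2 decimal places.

€335.26

Ordering: D/Q × S = 1,340/414 × €78 = €252.46
Holding:  Q/2 × H = 414/2 × €0.4 = €82.80
Total = €252.46 + €82.80 = €335.26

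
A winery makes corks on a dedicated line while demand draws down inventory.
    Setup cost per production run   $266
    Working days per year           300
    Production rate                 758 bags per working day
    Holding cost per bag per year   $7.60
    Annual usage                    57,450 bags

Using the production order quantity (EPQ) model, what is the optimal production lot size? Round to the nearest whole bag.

Daily demand d = 57,450/300 = 191.500; p = 758; 1 − d/p = 0.74736
EPQ = √(2DS / (H(1 − d/p)))
    = √(2 × 57,450 × 266 / (7.6 × 0.74736)) ≈ 2,319.68

2,320 bags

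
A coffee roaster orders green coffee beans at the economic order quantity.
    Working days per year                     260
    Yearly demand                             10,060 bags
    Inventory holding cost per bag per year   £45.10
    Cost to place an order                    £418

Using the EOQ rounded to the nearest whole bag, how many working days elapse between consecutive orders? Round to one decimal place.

EOQ = √(2DS/H) = √(2 × 10,060 × 418 / 45.1)
    = √(186,478.05) ≈ 431.83 → Q = 432 bags
T = Q/D × 260 days = 432/10,060 × 260 = 11.165 days

11.2 days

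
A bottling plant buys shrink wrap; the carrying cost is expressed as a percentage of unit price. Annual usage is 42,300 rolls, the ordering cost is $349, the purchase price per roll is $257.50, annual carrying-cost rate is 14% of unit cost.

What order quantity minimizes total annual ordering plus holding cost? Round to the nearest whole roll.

Holding cost per roll per year: H = 14% × $257.5 = $36.0500
Q* = √(2·D·S / H) = √(2·42,300·349 / 36.05) = √819,012.5 ≈ 904.99

905 rolls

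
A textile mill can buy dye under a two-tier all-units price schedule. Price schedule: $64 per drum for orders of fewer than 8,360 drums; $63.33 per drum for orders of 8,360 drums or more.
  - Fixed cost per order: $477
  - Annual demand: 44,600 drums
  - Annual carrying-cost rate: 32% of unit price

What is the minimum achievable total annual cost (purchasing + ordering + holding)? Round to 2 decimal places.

$2,883,919.34

H₁ = 32%×$64 = $20.4800;  H₂ = 32%×$63.33 = $20.2656
EOQ₁ = √(2×44,600×477/20.4800) = 1,441.37  (< 8,360, feasible at tier 1)
EOQ₂ = √(2×44,600×477/20.2656) = 1,448.98  (< 8,360 → use Q = 8,360 at tier-2 price)
TC(tier 1 (EOQ₁), Q≈1,441.4) = $2,883,919.34
TC(tier 2, Q≈8,360.0) = $2,911,772.97
Minimum at tier 1 (EOQ₁): $2,883,919.34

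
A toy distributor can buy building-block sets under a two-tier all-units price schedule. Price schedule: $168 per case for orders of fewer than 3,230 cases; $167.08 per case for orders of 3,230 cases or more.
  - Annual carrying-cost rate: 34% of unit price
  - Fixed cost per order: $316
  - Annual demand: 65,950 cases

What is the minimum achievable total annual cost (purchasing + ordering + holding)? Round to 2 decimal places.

$11,117,121.70

H₁ = 34%×$168 = $57.1200;  H₂ = 34%×$167.08 = $56.8072
EOQ₁ = √(2×65,950×316/57.1200) = 854.22  (< 3,230, feasible at tier 1)
EOQ₂ = √(2×65,950×316/56.8072) = 856.57  (< 3,230 → use Q = 3,230 at tier-2 price)
TC(tier 1 (EOQ₁), Q≈854.2) = $11,128,393.28
TC(tier 2, Q≈3,230.0) = $11,117,121.70
Minimum at tier 2: $11,117,121.70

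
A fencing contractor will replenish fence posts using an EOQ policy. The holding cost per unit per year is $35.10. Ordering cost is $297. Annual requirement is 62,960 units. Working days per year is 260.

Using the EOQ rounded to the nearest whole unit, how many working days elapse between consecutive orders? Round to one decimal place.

Optimal lot size Q* = (2 × 62,960 × $297 / $35.1)^½ ≈ 1,032.22 → Q = 1,032 units
Days between orders = 260 / (D/Q) = 260 / 61.008 ≈ 4.262

4.3 days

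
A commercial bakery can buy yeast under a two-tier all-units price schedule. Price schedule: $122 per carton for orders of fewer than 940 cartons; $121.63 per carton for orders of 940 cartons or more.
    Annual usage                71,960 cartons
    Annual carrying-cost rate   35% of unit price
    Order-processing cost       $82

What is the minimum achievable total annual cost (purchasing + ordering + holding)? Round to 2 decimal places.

$8,778,780.30

H₁ = 35%×$122 = $42.7000;  H₂ = 35%×$121.63 = $42.5705
EOQ₁ = √(2×71,960×82/42.7000) = 525.72  (< 940, feasible at tier 1)
EOQ₂ = √(2×71,960×82/42.5705) = 526.52  (< 940 → use Q = 940 at tier-2 price)
TC(tier 1 (EOQ₁), Q≈525.7) = $8,801,568.20
TC(tier 2, Q≈940.0) = $8,778,780.30
Minimum at tier 2: $8,778,780.30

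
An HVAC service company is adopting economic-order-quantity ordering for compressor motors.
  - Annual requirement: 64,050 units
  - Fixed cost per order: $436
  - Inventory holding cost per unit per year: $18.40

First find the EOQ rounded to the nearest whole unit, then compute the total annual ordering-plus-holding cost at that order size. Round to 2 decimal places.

Q* = √(2·D·S / H) = √(2·64,050·436 / 18.4) = √3,035,413.0 ≈ 1,742.24 → Q = 1,742 units
Annual ordering cost = (D/Q)·S = (64,050/1,742) × 436 = $16,030.88
Annual holding cost  = (Q/2)·H = (1,742/2) × 18.4 = $16,026.40
Total = $16,030.88 + $16,026.40 = $32,057.28

$32,057.28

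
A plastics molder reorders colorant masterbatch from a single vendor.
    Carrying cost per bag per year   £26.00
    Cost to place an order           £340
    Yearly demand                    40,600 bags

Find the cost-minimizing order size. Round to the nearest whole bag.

Optimal lot size Q* = (2 × 40,600 × £340 / £26)^½ ≈ 1,030.46

1,030 bags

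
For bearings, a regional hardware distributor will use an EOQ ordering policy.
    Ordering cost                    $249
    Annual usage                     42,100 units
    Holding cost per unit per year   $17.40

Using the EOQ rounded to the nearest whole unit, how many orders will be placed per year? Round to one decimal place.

2DS/H = 2·42,100·249/17.4 = 1,204,931.03
EOQ = √1,204,931.03 ≈ 1,097.69 → Q = 1,098
N = D/Q = 42,100/1,098 ≈ 38.342 orders/yr

38.3 orders per year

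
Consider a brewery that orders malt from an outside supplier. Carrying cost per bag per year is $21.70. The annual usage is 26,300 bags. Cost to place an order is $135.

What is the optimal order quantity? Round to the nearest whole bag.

2DS/H = 2·26,300·135/21.7 = 327,235.02
EOQ = √327,235.02 ≈ 572.04

572 bags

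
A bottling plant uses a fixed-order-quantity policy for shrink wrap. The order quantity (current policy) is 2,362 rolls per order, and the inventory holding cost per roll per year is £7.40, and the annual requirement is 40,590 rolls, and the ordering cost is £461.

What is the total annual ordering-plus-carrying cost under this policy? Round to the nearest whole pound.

Annual ordering cost = (D/Q)·S = (40,590/2,362) × 461 = £7,922.10
Annual holding cost  = (Q/2)·H = (2,362/2) × 7.4 = £8,739.40
Total = £7,922.10 + £8,739.40 = £16,661.50

£16,661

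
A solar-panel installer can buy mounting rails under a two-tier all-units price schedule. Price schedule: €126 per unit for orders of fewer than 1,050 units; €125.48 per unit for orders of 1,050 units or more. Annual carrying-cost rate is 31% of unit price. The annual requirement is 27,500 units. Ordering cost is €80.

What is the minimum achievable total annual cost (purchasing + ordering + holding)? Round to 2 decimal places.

H₁ = 31%×€126 = €39.0600;  H₂ = 31%×€125.48 = €38.8988
EOQ₁ = √(2×27,500×80/39.0600) = 335.63  (< 1,050, feasible at tier 1)
EOQ₂ = √(2×27,500×80/38.8988) = 336.32  (< 1,050 → use Q = 1,050 at tier-2 price)
TC(tier 1 (EOQ₁), Q≈335.6) = €3,478,109.69
TC(tier 2, Q≈1,050.0) = €3,473,217.11
Minimum at tier 2: €3,473,217.11

€3,473,217.11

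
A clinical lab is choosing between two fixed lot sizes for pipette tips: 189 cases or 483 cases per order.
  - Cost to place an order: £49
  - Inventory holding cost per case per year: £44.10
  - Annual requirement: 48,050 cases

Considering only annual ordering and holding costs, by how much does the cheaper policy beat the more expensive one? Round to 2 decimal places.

£1,100.07

For each Q, cost = (D/Q)·S + (Q/2)·H.
TC(189) = (48,050/189)×49 + (189/2)×44.1 = £16,624.86
TC(483) = (48,050/483)×49 + (483/2)×44.1 = £15,524.79
Lots of 483 are cheaper by £1,100.07.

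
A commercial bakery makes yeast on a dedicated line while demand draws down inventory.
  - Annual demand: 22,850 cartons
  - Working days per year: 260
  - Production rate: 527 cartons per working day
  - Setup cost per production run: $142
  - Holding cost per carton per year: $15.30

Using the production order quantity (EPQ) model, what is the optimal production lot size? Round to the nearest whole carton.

713 cartons

d = 22,850/260 = 87.8846 cartons/day;  effective holding cost H(1 − d/p) = 15.3·(1 − 87.8846/527) = 12.74851
Q* = √(2DS / H_eff) = √(2·22,850·142 / 12.74851) ≈ 713.46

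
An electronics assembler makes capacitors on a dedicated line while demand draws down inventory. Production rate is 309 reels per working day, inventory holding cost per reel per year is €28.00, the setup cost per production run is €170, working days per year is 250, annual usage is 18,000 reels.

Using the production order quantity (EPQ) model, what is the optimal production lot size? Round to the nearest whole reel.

534 reels

Daily demand d = 18,000/250 = 72.000; p = 309; 1 − d/p = 0.76699
EPQ = √(2DS / (H(1 − d/p)))
    = √(2 × 18,000 × 170 / (28 × 0.76699)) ≈ 533.83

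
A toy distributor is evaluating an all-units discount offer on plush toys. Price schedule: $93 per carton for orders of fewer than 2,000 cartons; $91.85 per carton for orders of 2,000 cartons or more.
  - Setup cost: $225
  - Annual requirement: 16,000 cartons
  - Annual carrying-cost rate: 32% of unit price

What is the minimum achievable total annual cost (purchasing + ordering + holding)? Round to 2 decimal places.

H₁ = 32%×$93 = $29.7600;  H₂ = 32%×$91.85 = $29.3920
EOQ₁ = √(2×16,000×225/29.7600) = 491.87  (< 2,000, feasible at tier 1)
EOQ₂ = √(2×16,000×225/29.3920) = 494.94  (< 2,000 → use Q = 2,000 at tier-2 price)
TC(tier 1 (EOQ₁), Q≈491.9) = $1,502,638.03
TC(tier 2, Q≈2,000.0) = $1,500,792.00
Minimum at tier 2: $1,500,792.00

$1,500,792.00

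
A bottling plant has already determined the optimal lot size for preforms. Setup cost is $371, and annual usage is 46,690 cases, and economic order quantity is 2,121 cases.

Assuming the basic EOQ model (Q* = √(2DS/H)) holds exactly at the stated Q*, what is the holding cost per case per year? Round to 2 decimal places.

Since Q* = (2DS/H)^½, squaring gives Q*²·H = 2DS.
H = 2DS / Q² = 2 × 46,690 × 371 / 2,121² = 7.7010

$7.70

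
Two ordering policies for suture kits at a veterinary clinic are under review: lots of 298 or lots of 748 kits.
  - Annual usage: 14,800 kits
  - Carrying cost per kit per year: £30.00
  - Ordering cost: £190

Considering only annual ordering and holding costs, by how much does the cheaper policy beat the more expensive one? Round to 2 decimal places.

For each Q, cost = (D/Q)·S + (Q/2)·H.
TC(298) = (14,800/298)×190 + (298/2)×30 = £13,906.24
TC(748) = (14,800/748)×190 + (748/2)×30 = £14,979.36
Cheaper: Q = 298.  Difference = £1,073.12

£1,073.12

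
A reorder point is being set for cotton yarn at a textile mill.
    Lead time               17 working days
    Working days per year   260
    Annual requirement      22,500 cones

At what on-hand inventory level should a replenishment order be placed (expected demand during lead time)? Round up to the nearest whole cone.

Daily demand d = 22,500 / 260 = 86.538 cones/day
Demand during lead time = 86.538 × 17 = 1,471.15
Reorder point = 1,471.15 → round up

1,472 cones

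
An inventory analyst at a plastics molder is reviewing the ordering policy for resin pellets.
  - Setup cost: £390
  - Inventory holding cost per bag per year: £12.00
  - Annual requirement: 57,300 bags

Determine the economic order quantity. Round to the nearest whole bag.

Optimal lot size Q* = (2 × 57,300 × £390 / £12)^½ ≈ 1,929.90

1,930 bags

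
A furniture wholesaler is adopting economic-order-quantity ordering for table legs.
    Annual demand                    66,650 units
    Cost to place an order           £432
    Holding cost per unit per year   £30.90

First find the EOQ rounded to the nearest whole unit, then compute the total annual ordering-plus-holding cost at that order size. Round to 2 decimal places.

Optimal lot size Q* = (2 × 66,650 × £432 / £30.9)^½ ≈ 1,365.14 → Q = 1,365 units
Annual ordering cost = (D/Q)·S = (66,650/1,365) × 432 = £21,093.63
Annual holding cost  = (Q/2)·H = (1,365/2) × 30.9 = £21,089.25
Total = £21,093.63 + £21,089.25 = £42,182.88

£42,182.88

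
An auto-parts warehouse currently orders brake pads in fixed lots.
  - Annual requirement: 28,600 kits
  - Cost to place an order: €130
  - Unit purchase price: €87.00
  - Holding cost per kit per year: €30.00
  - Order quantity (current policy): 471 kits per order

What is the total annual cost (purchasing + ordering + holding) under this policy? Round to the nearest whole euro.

€2,503,159

Annual ordering cost = (D/Q)·S = (28,600/471) × 130 = €7,893.84
Annual holding cost  = (Q/2)·H = (471/2) × 30 = €7,065.00
Purchase cost = D·C = 28,600 × 87 = €2,488,200.00
Total = €7,893.84 + €7,065.00 + €2,488,200.00 = €2,503,158.84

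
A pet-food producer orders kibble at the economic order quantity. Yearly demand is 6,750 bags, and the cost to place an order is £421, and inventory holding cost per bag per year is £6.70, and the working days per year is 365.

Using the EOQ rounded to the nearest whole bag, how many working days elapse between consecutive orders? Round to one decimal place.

49.8 days

Optimal lot size Q* = (2 × 6,750 × £421 / £6.7)^½ ≈ 921.02 → Q = 921 bags
T = Q/D × 365 days = 921/6,750 × 365 = 49.802 days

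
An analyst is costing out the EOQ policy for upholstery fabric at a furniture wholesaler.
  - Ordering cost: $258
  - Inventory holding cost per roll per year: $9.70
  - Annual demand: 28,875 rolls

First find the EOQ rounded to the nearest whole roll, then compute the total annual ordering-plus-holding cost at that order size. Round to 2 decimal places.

$12,021.86

EOQ = √(2DS/H) = √(2 × 28,875 × 258 / 9.7)
    = √(1,536,030.93) ≈ 1,239.37 → Q = 1,239 rolls
Orders/yr = 28,875/1,239 = 23.305; ordering cost = 23.305 × $258 = $6,012.71
Average inventory = 1,239/2 = 619.5; holding cost = 619.5 × $9.7 = $6,009.15
Total = $6,012.71 + $6,009.15 = $12,021.86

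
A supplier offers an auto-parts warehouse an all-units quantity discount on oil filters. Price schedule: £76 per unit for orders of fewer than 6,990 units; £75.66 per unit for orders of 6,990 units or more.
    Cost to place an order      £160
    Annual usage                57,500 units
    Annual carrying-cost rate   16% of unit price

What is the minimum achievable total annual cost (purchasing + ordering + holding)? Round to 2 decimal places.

H₁ = 16%×£76 = £12.1600;  H₂ = 16%×£75.66 = £12.1056
EOQ₁ = √(2×57,500×160/12.1600) = 1,230.10  (< 6,990, feasible at tier 1)
EOQ₂ = √(2×57,500×160/12.1056) = 1,232.87  (< 6,990 → use Q = 6,990 at tier-2 price)
TC(tier 1 (EOQ₁), Q≈1,230.1) = £4,384,958.07
TC(tier 2, Q≈6,990.0) = £4,394,075.24
Minimum at tier 1 (EOQ₁): £4,384,958.07

£4,384,958.07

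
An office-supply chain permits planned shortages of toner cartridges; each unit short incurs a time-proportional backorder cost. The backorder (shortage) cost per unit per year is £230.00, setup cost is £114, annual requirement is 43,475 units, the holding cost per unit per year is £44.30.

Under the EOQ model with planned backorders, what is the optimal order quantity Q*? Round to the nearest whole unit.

Q* = √(2DS/H) · √((H + b)/b)
   = √(2 × 43,475 × 114 / 44.3) · √((44.3 + 230) / 230)
   = 473.026 × 1.0921 ≈ 516.58

517 units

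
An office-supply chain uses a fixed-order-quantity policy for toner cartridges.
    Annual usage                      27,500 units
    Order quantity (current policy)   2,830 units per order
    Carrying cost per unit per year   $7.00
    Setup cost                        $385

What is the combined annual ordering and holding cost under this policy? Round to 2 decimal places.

$13,646.17

Annual ordering cost = (D/Q)·S = (27,500/2,830) × 385 = $3,741.17
Annual holding cost  = (Q/2)·H = (2,830/2) × 7 = $9,905.00
Total = $3,741.17 + $9,905.00 = $13,646.17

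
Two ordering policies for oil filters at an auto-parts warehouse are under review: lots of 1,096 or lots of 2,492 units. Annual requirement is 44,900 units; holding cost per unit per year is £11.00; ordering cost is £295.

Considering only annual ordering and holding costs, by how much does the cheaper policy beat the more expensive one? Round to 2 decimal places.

Annual cost at Q: ordering D·S/Q plus holding Q·H/2.
TC(1,096) = (44,900/1,096)×295 + (1,096/2)×11 = £18,113.31
TC(2,492) = (44,900/2,492)×295 + (2,492/2)×11 = £19,021.21
Cheaper: Q = 1,096.  Difference = £907.90

£907.90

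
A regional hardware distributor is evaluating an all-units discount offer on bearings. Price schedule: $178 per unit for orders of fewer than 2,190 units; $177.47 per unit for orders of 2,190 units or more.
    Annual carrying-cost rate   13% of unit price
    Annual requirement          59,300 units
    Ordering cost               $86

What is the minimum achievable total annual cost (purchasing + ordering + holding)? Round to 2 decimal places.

H₁ = 13%×$178 = $23.1400;  H₂ = 13%×$177.47 = $23.0711
EOQ₁ = √(2×59,300×86/23.1400) = 663.91  (< 2,190, feasible at tier 1)
EOQ₂ = √(2×59,300×86/23.0711) = 664.90  (< 2,190 → use Q = 2,190 at tier-2 price)
TC(tier 1 (EOQ₁), Q≈663.9) = $10,570,762.90
TC(tier 2, Q≈2,190.0) = $10,551,562.53
Minimum at tier 2: $10,551,562.53

$10,551,562.53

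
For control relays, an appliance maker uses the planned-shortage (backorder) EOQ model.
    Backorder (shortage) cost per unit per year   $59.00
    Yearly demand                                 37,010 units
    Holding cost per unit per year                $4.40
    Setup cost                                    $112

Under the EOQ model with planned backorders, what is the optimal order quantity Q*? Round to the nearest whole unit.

1,423 units

Q* = √(2DS/H) · √((H + b)/b)
   = √(2 × 37,010 × 112 / 4.4) · √((4.4 + 59) / 59)
   = 1,372.642 × 1.0366 ≈ 1,422.90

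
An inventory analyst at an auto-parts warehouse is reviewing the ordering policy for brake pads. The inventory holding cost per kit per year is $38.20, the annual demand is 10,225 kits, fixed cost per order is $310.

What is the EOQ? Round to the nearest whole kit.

2DS/H = 2·10,225·310/38.2 = 165,955.50
EOQ = √165,955.50 ≈ 407.38

407 kits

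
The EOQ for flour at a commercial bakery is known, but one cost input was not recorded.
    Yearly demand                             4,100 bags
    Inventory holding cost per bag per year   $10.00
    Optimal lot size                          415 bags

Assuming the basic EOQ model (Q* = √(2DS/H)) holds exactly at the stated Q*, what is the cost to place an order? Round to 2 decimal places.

$210.03

From Q* = √(2DS/H) ⇒ Q*² = 2DS/H.
S = Q²H / (2D) = 415² × 10 / (2 × 4,100) = 210.0305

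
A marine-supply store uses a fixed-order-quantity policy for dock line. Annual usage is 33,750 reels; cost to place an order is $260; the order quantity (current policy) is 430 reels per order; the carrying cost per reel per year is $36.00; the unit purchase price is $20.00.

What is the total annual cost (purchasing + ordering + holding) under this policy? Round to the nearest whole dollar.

Ordering: D/Q × S = 33,750/430 × $260 = $20,406.98
Holding:  Q/2 × H = 430/2 × $36 = $7,740.00
Purchase cost = D·C = 33,750 × 20 = $675,000.00
Total = $20,406.98 + $7,740.00 + $675,000.00 = $703,146.98

$703,147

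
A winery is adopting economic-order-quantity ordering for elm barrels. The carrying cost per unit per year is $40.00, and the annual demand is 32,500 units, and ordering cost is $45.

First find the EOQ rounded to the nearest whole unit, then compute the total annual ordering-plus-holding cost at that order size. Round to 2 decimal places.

$10,816.67

2DS/H = 2·32,500·45/40 = 73,125.00
EOQ = √73,125.00 ≈ 270.42 → Q = 270 units
Orders/yr = 32,500/270 = 120.370; ordering cost = 120.370 × $45 = $5,416.67
Average inventory = 270/2 = 135; holding cost = 135 × $40 = $5,400.00
Total = $5,416.67 + $5,400.00 = $10,816.67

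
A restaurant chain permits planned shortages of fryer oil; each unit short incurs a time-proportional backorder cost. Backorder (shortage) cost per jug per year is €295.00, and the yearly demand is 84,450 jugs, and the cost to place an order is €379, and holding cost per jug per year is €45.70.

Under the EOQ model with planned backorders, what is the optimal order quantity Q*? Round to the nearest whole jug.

1,272 jugs

Q* = √(2DS/H) · √((H + b)/b)
   = √(2 × 84,450 × 379 / 45.7) · √((45.7 + 295) / 295)
   = 1,183.522 × 1.0747 ≈ 1,271.90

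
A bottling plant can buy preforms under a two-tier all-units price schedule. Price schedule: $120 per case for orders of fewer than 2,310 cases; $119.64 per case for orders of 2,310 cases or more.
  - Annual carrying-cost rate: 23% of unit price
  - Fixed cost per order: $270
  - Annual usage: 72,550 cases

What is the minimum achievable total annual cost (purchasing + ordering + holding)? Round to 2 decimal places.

H₁ = 23%×$120 = $27.6000;  H₂ = 23%×$119.64 = $27.5172
EOQ₁ = √(2×72,550×270/27.6000) = 1,191.41  (< 2,310, feasible at tier 1)
EOQ₂ = √(2×72,550×270/27.5172) = 1,193.20  (< 2,310 → use Q = 2,310 at tier-2 price)
TC(tier 1 (EOQ₁), Q≈1,191.4) = $8,738,882.90
TC(tier 2, Q≈2,310.0) = $8,720,144.24
Minimum at tier 2: $8,720,144.24

$8,720,144.24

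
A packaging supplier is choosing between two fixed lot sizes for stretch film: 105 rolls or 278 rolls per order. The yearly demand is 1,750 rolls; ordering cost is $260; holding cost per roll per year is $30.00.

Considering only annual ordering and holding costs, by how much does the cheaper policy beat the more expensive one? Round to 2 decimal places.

$101.64

TC(Q) = (D/Q)S + (Q/2)H
TC(105) = (1,750/105)×260 + (105/2)×30 = $5,908.33
TC(278) = (1,750/278)×260 + (278/2)×30 = $5,806.69
Lots of 278 are cheaper by $101.64.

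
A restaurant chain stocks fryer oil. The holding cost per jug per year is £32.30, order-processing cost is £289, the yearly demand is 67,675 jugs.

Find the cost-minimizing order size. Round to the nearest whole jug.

1,100 jugs

Optimal lot size Q* = (2 × 67,675 × £289 / £32.3)^½ ≈ 1,100.47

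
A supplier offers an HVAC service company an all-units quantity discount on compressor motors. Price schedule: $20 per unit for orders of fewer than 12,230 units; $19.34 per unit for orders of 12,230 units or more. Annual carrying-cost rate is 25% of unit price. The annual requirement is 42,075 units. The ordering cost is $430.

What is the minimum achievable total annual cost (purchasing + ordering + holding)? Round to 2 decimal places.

H₁ = 25%×$20 = $5.0000;  H₂ = 25%×$19.34 = $4.8350
EOQ₁ = √(2×42,075×430/5.0000) = 2,690.15  (< 12,230, feasible at tier 1)
EOQ₂ = √(2×42,075×430/4.8350) = 2,735.67  (< 12,230 → use Q = 12,230 at tier-2 price)
TC(tier 1 (EOQ₁), Q≈2,690.1) = $854,950.74
TC(tier 2, Q≈12,230.0) = $844,775.86
Minimum at tier 2: $844,775.86

$844,775.86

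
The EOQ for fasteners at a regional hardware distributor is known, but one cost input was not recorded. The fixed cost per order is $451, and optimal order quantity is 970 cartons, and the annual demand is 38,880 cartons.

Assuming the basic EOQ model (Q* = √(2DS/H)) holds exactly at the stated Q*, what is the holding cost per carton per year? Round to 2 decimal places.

$37.27

EOQ relation: Q² = 2DS/H, so rearrange for the unknown.
H = 2DS / Q² = 2 × 38,880 × 451 / 970² = 37.2726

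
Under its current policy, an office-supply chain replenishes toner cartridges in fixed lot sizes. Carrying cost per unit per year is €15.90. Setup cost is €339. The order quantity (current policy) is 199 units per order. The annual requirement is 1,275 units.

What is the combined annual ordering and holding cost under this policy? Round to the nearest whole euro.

€3,754

Orders/yr = 1,275/199 = 6.407; ordering cost = 6.407 × €339 = €2,171.98
Average inventory = 199/2 = 99.5; holding cost = 99.5 × €15.9 = €1,582.05
Total = €2,171.98 + €1,582.05 = €3,754.03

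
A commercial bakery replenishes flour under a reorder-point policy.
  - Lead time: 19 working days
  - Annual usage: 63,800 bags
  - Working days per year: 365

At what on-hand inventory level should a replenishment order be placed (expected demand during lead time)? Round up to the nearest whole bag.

3,322 bags

Daily demand d = 63,800 / 365 = 174.795 bags/day
Demand during lead time = 174.795 × 19 = 3,321.10
Reorder point = 3,321.10 → round up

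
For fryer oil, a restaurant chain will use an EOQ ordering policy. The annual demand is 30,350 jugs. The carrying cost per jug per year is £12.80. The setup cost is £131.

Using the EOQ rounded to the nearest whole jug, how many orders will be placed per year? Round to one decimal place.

38.5 orders per year

2DS/H = 2·30,350·131/12.8 = 621,226.56
EOQ = √621,226.56 ≈ 788.18 → Q = 788
Orders per year = D/Q = 30,350 / 788 = 38.515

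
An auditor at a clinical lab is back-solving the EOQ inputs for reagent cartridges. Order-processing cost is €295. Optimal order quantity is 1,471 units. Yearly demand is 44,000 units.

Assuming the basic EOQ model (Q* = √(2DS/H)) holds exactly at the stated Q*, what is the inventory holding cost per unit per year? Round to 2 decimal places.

EOQ relation: Q² = 2DS/H, so rearrange for the unknown.
H = 2DS / Q² = 2 × 44,000 × 295 / 1,471² = 11.9972

€12.00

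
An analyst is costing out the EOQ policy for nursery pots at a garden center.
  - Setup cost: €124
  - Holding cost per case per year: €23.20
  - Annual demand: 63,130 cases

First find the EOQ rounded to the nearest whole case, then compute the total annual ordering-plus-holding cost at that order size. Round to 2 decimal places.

Q* = √(2·D·S / H) = √(2·63,130·124 / 23.2) = √674,837.9 ≈ 821.49 → Q = 821 cases
Ordering: D/Q × S = 63,130/821 × €124 = €9,534.86
Holding:  Q/2 × H = 821/2 × €23.2 = €9,523.60
Total = €9,534.86 + €9,523.60 = €19,058.46

€19,058.46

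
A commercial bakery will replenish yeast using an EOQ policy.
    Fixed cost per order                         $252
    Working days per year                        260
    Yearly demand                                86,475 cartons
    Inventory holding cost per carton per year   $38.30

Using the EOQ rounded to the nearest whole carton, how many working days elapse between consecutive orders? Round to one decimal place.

3.2 days

Optimal lot size Q* = (2 × 86,475 × $252 / $38.3)^½ ≈ 1,066.75 → Q = 1,067 cartons
Days between orders = 260 / (D/Q) = 260 / 81.045 ≈ 3.208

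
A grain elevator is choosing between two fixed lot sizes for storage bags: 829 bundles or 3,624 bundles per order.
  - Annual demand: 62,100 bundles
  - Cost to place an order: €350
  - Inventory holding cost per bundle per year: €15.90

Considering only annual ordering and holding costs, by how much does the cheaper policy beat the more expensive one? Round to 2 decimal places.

For each Q, cost = (D/Q)·S + (Q/2)·H.
TC(829) = (62,100/829)×350 + (829/2)×15.9 = €32,808.89
TC(3,624) = (62,100/3,624)×350 + (3,624/2)×15.9 = €34,808.32
Lots of 829 are cheaper by €1,999.43.

€1,999.43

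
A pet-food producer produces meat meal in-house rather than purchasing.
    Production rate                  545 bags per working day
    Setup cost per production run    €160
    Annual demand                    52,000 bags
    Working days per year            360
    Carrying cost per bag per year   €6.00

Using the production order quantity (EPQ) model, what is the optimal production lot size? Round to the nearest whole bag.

1,943 bags

d = 52,000/360 = 144.4444 bags/day;  effective holding cost H(1 − d/p) = 6·(1 − 144.4444/545) = 4.40979
Q* = √(2DS / H_eff) = √(2·52,000·160 / 4.40979) ≈ 1,942.53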